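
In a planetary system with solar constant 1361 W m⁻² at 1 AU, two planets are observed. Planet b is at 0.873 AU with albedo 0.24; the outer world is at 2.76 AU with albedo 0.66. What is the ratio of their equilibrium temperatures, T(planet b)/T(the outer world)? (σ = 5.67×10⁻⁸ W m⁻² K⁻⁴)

T_eq = [S₀(1−A)/(4σd²)]^(1/4), so T ∝ (1−A)^(1/4) / √d.
T₁ = [1361×0.76/(4×5.67×10⁻⁸×0.873²)]^(1/4) = 278.13 K.
T₂ = [1361×0.34/(4×5.67×10⁻⁸×2.76²)]^(1/4) = 127.93 K.

T₁/T₂ ≈ 2.174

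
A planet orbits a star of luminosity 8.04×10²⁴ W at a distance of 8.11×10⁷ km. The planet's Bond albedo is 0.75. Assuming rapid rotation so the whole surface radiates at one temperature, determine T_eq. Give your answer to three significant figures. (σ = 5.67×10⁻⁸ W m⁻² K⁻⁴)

d = 8.11×10⁷ km = 8.11×10¹⁰ m.
Flux: S = L/(4πd²) = 8.04×10²⁴/(4π×(8.11×10¹⁰)²) = 97.3 W m⁻².
Energy balance: absorbed = emitted ⇒ πR²·S(1−A) = 4πR²·σT_eq⁴, so T_eq⁴ = S(1−A)/(4σ).
T_eq = [97.3 × 0.25 / (4 × 5.67×10⁻⁸)]^(1/4) = (1.07×10⁸)^(1/4) = 102 K.

T_eq ≈ 102 K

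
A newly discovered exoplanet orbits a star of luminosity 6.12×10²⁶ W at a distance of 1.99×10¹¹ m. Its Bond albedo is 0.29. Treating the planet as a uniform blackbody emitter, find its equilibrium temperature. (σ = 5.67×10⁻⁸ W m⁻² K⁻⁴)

T_eq ≈ 249 K

Flux: S = L/(4πd²) = 6.12×10²⁶/(4π×(1.99×10¹¹)²) = 1230 W m⁻².
Energy balance: absorbed = emitted ⇒ πR²·S(1−A) = 4πR²·σT_eq⁴, so T_eq⁴ = S(1−A)/(4σ).
T_eq = [1230 × 0.71 / (4 × 5.67×10⁻⁸)]^(1/4) = (3.85×10⁹)^(1/4) = 249 K.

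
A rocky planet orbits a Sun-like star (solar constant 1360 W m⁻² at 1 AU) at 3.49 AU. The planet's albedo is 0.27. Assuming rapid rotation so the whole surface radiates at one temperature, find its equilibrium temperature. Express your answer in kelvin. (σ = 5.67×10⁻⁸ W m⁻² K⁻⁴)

Flux at 3.49 AU: S = 1360/3.49² = 112 W m⁻².
Energy balance: absorbed = emitted ⇒ πR²·S(1−A) = 4πR²·σT_eq⁴, so T_eq⁴ = S(1−A)/(4σ).
T_eq = [112 × 0.73 / (4 × 5.67×10⁻⁸)]^(1/4) = (3.59×10⁸)^(1/4) = 138 K.

T_eq ≈ 138 K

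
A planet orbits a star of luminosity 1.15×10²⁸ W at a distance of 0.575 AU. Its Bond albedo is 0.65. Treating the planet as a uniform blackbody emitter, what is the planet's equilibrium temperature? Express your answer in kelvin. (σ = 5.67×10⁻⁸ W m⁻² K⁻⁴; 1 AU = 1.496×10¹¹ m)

T_eq ≈ 661 K

d = 0.575 AU = 8.60×10¹⁰ m.
Flux: S = L/(4πd²) = 1.15×10²⁸/(4π×(8.60×10¹⁰)²) = 1.24×10⁵ W m⁻².
Energy balance: absorbed = emitted ⇒ πR²·S(1−A) = 4πR²·σT_eq⁴, so T_eq⁴ = S(1−A)/(4σ).
T_eq = [1.24×10⁵ × 0.35 / (4 × 5.67×10⁻⁸)]^(1/4) = (1.91×10¹¹)^(1/4) = 661 K.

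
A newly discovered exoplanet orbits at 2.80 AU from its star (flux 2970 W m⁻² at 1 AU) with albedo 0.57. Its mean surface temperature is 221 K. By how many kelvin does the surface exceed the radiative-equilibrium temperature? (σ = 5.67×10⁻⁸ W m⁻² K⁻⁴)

S = 2970/2.80² = 378.8 W m⁻².
T_eq = [S(1−A)/(4σ)]^(1/4) = [378.8×0.43/(4×5.67×10⁻⁸)]^(1/4) = 163.7 K.
ΔT = T_surf − T_eq = 221 − 163.7.

ΔT ≈ 57.3 K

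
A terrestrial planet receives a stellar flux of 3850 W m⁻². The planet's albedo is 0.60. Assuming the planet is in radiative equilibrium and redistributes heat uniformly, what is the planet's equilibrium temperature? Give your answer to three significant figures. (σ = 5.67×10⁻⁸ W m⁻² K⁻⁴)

T_eq ≈ 287 K

Energy balance: absorbed = emitted ⇒ πR²·S(1−A) = 4πR²·σT_eq⁴, so T_eq⁴ = S(1−A)/(4σ).
T_eq = [3850 × 0.40 / (4 × 5.67×10⁻⁸)]^(1/4) = (6.79×10⁹)^(1/4) = 287 K.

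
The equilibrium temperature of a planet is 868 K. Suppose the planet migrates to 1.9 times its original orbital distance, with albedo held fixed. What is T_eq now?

T_eq ≈ 630 K

T_eq ∝ L^(1/4) · d^(−1/2).
T′ = 868 / 1.9^(1/2) = 630 K.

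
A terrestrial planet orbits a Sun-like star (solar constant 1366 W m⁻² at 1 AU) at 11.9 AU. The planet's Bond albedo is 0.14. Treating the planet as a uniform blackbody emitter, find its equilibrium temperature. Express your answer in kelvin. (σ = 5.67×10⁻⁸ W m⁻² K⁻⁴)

T_eq ≈ 77.8 K

Flux at 11.9 AU: S = 1366/11.9² = 9.65 W m⁻².
Energy balance: absorbed = emitted ⇒ πR²·S(1−A) = 4πR²·σT_eq⁴, so T_eq⁴ = S(1−A)/(4σ).
T_eq = [9.65 × 0.86 / (4 × 5.67×10⁻⁸)]^(1/4) = (3.66×10⁷)^(1/4) = 77.8 K.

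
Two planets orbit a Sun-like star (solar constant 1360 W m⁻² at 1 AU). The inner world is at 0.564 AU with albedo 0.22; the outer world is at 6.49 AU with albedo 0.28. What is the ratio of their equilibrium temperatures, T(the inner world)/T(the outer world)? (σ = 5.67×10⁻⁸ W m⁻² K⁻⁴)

T₁/T₂ ≈ 3.461

T_eq = [S₀(1−A)/(4σd²)]^(1/4), so T ∝ (1−A)^(1/4) / √d.
T₁ = [1360×0.78/(4×5.67×10⁻⁸×0.564²)]^(1/4) = 348.22 K.
T₂ = [1360×0.72/(4×5.67×10⁻⁸×6.49²)]^(1/4) = 100.62 K.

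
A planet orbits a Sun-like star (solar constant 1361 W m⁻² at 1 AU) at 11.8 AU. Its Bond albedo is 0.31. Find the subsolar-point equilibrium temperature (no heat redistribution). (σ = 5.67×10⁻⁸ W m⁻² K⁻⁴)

Flux at 11.8 AU: S = 1361/11.8² = 9.77 W m⁻².
At the subsolar point the surface absorbs S(1−A) and emits σT⁴ per unit area — no factor of 4, since only the local patch is in balance.
T = [9.77 × 0.69 / 5.67×10⁻⁸]^(1/4) = (1.19×10⁸)^(1/4) = 104 K.

T_ss ≈ 104 K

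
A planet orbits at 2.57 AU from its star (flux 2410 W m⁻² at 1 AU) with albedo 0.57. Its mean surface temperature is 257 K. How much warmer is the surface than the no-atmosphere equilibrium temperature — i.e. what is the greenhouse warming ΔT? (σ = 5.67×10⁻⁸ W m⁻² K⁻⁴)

S = 2410/2.57² = 364.9 W m⁻².
T_eq = [S(1−A)/(4σ)]^(1/4) = [364.9×0.43/(4×5.67×10⁻⁸)]^(1/4) = 162.2 K.
ΔT = T_surf − T_eq = 257 − 162.2.

ΔT ≈ 94.8 K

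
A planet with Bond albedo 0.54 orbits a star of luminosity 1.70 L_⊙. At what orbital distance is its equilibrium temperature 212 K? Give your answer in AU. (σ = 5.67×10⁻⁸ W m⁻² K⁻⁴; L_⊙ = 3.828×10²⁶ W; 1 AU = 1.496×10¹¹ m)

d ≈ 1.52 AU

L = 1.70 × 3.828×10²⁶ = 6.51×10²⁶ W.
From T_eq⁴ = L(1−A)/(16πσd²): d = √[L(1−A)/(16πσT_eq⁴)].
d = √[6.51×10²⁶ × 0.46 / (16π × 5.67×10⁻⁸ × (212)⁴)] = 2.28×10¹¹ m = 1.52 AU.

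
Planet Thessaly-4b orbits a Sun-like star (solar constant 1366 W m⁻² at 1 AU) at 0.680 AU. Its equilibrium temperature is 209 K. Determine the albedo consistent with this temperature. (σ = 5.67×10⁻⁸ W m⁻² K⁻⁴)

Flux at 0.680 AU: S = 1366/0.680² = 2950 W m⁻².
From T_eq⁴ = S(1−A)/(4σ): 1−A = 4σT_eq⁴/S.
1−A = 4 × 5.67×10⁻⁸ × (209)⁴ / 2950 = 0.146.

A ≈ 0.85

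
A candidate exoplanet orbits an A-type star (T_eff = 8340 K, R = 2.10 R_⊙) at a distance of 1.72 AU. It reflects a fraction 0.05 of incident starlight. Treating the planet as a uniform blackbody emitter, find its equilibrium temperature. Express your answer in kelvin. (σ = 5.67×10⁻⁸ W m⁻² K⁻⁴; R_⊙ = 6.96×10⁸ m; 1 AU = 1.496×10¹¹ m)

R_⋆ = 2.10 × 6.96×10⁸ = 1.46×10⁹ m.
d = 1.72 AU = 2.57×10¹¹ m.
L = 4πR_⋆²σT_⋆⁴ = 4π(1.46×10⁹)² × 5.67×10⁻⁸ × (8340)⁴ = 7.36×10²⁷ W.
S = L/(4πd²) = 8850 W m⁻².
Energy balance: absorbed = emitted ⇒ πR²·S(1−A) = 4πR²·σT_eq⁴, so T_eq⁴ = S(1−A)/(4σ).
T_eq = [8850 × 0.95 / (4 × 5.67×10⁻⁸)]^(1/4) = (3.71×10¹⁰)^(1/4) = 439 K.

T_eq ≈ 439 K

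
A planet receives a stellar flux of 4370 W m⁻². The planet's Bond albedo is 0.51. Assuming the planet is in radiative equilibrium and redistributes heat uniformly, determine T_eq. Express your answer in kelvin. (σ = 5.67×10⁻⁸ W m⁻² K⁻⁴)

T_eq ≈ 312 K

Energy balance: absorbed = emitted ⇒ πR²·S(1−A) = 4πR²·σT_eq⁴, so T_eq⁴ = S(1−A)/(4σ).
T_eq = [4370 × 0.49 / (4 × 5.67×10⁻⁸)]^(1/4) = (9.44×10⁹)^(1/4) = 312 K.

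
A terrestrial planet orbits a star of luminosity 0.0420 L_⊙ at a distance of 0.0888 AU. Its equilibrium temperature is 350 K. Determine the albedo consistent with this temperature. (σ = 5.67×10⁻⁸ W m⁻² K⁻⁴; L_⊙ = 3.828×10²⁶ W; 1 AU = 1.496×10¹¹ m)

A ≈ 0.53

d = 0.0888 AU = 1.33×10¹⁰ m.
L = 0.0420 × 3.828×10²⁶ = 1.61×10²⁵ W.
Flux: S = L/(4πd²) = 1.61×10²⁵/(4π×(1.33×10¹⁰)²) = 7250 W m⁻².
From T_eq⁴ = S(1−A)/(4σ): 1−A = 4σT_eq⁴/S.
1−A = 4 × 5.67×10⁻⁸ × (350)⁴ / 7250 = 0.469.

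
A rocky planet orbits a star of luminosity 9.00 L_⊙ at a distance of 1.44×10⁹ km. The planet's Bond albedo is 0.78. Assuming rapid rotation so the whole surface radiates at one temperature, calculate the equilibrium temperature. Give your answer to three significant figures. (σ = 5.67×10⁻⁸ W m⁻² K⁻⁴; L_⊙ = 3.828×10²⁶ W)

T_eq ≈ 106 K

d = 1.44×10⁹ km = 1.44×10¹² m.
L = 9.00 × 3.828×10²⁶ = 3.45×10²⁷ W.
Flux: S = L/(4πd²) = 3.45×10²⁷/(4π×(1.44×10¹²)²) = 132 W m⁻².
Energy balance: absorbed = emitted ⇒ πR²·S(1−A) = 4πR²·σT_eq⁴, so T_eq⁴ = S(1−A)/(4σ).
T_eq = [132 × 0.22 / (4 × 5.67×10⁻⁸)]^(1/4) = (1.28×10⁸)^(1/4) = 106 K.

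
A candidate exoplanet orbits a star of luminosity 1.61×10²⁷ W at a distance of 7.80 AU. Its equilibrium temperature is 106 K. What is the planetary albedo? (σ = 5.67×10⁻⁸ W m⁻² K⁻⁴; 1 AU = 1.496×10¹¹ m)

d = 7.80 AU = 1.17×10¹² m.
Flux: S = L/(4πd²) = 1.61×10²⁷/(4π×(1.17×10¹²)²) = 94.1 W m⁻².
From T_eq⁴ = S(1−A)/(4σ): 1−A = 4σT_eq⁴/S.
1−A = 4 × 5.67×10⁻⁸ × (106)⁴ / 94.1 = 0.304.

A ≈ 0.70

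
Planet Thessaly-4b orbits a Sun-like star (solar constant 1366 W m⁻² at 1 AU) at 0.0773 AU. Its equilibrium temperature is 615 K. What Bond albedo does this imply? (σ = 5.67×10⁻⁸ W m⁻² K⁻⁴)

A ≈ 0.86

Flux at 0.0773 AU: S = 1366/0.0773² = 2.29×10⁵ W m⁻².
From T_eq⁴ = S(1−A)/(4σ): 1−A = 4σT_eq⁴/S.
1−A = 4 × 5.67×10⁻⁸ × (615)⁴ / 2.29×10⁵ = 0.142.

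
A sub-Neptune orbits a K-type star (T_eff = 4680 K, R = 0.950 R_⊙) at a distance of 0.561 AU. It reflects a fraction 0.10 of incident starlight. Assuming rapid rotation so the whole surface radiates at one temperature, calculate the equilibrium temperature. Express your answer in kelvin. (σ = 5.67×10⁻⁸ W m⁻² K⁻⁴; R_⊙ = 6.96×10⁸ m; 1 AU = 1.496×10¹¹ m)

R_⋆ = 0.950 × 6.96×10⁸ = 6.61×10⁸ m.
d = 0.561 AU = 8.39×10¹⁰ m.
L = 4πR_⋆²σT_⋆⁴ = 4π(6.61×10⁸)² × 5.67×10⁻⁸ × (4680)⁴ = 1.49×10²⁶ W.
S = L/(4πd²) = 1690 W m⁻².
Energy balance: absorbed = emitted ⇒ πR²·S(1−A) = 4πR²·σT_eq⁴, so T_eq⁴ = S(1−A)/(4σ).
T_eq = [1690 × 0.90 / (4 × 5.67×10⁻⁸)]^(1/4) = (6.70×10⁹)^(1/4) = 286 K.

T_eq ≈ 286 K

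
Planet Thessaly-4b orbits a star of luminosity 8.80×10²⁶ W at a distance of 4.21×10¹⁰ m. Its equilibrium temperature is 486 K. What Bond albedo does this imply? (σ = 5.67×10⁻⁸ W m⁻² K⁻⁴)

Flux: S = L/(4πd²) = 8.80×10²⁶/(4π×(4.21×10¹⁰)²) = 3.95×10⁴ W m⁻².
From T_eq⁴ = S(1−A)/(4σ): 1−A = 4σT_eq⁴/S.
1−A = 4 × 5.67×10⁻⁸ × (486)⁴ / 3.95×10⁴ = 0.320.

A ≈ 0.68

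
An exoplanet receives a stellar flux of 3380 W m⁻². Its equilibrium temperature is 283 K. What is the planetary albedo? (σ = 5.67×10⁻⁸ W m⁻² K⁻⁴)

A ≈ 0.57

From T_eq⁴ = S(1−A)/(4σ): 1−A = 4σT_eq⁴/S.
1−A = 4 × 5.67×10⁻⁸ × (283)⁴ / 3380 = 0.430.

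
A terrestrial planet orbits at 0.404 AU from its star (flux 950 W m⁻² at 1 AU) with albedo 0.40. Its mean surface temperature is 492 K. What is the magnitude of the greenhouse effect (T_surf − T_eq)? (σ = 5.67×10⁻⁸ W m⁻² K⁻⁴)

ΔT ≈ 139.7 K

S = 950/0.404² = 5821 W m⁻².
T_eq = [S(1−A)/(4σ)]^(1/4) = [5821×0.60/(4×5.67×10⁻⁸)]^(1/4) = 352.3 K.
ΔT = T_surf − T_eq = 492 − 352.3.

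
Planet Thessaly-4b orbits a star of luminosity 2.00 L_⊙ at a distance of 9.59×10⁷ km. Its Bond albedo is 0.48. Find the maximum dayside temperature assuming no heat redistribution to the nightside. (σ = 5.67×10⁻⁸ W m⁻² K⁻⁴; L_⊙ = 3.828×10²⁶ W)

T_ss ≈ 496 K

d = 9.59×10⁷ km = 9.59×10¹⁰ m.
L = 2.00 × 3.828×10²⁶ = 7.66×10²⁶ W.
Flux: S = L/(4πd²) = 7.66×10²⁶/(4π×(9.59×10¹⁰)²) = 6620 W m⁻².
With no redistribution each surface element balances locally: S(1−A) = σT⁴.
T = [6620 × 0.52 / 5.67×10⁻⁸]^(1/4) = (6.08×10¹⁰)^(1/4) = 496 K.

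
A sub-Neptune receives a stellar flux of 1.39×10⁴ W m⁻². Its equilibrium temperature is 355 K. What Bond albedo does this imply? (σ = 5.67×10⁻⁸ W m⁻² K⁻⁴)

From T_eq⁴ = S(1−A)/(4σ): 1−A = 4σT_eq⁴/S.
1−A = 4 × 5.67×10⁻⁸ × (355)⁴ / 1.39×10⁴ = 0.259.

A ≈ 0.74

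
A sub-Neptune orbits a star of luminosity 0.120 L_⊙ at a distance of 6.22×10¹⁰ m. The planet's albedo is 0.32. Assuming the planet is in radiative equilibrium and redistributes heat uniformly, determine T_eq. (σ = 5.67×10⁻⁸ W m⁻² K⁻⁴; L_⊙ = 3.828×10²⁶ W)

T_eq ≈ 231 K

L = 0.120 × 3.828×10²⁶ = 4.59×10²⁵ W.
Flux: S = L/(4πd²) = 4.59×10²⁵/(4π×(6.22×10¹⁰)²) = 945 W m⁻².
Energy balance: absorbed = emitted ⇒ πR²·S(1−A) = 4πR²·σT_eq⁴, so T_eq⁴ = S(1−A)/(4σ).
T_eq = [945 × 0.68 / (4 × 5.67×10⁻⁸)]^(1/4) = (2.83×10⁹)^(1/4) = 231 K.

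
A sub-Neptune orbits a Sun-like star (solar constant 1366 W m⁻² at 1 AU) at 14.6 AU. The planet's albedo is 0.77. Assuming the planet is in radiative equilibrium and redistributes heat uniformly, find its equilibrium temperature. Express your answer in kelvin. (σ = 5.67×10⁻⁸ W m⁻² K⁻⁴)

Flux at 14.6 AU: S = 1366/14.6² = 6.41 W m⁻².
Energy balance: absorbed = emitted ⇒ πR²·S(1−A) = 4πR²·σT_eq⁴, so T_eq⁴ = S(1−A)/(4σ).
T_eq = [6.41 × 0.23 / (4 × 5.67×10⁻⁸)]^(1/4) = (6.50×10⁶)^(1/4) = 50.5 K.

T_eq ≈ 50.5 K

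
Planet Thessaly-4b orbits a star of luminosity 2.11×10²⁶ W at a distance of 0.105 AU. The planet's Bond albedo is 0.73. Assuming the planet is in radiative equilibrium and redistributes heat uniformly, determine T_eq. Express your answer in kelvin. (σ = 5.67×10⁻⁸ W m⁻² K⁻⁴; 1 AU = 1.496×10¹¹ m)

T_eq ≈ 534 K

d = 0.105 AU = 1.57×10¹⁰ m.
Flux: S = L/(4πd²) = 2.11×10²⁶/(4π×(1.57×10¹⁰)²) = 6.81×10⁴ W m⁻².
Energy balance: absorbed = emitted ⇒ πR²·S(1−A) = 4πR²·σT_eq⁴, so T_eq⁴ = S(1−A)/(4σ).
T_eq = [6.81×10⁴ × 0.27 / (4 × 5.67×10⁻⁸)]^(1/4) = (8.10×10¹⁰)^(1/4) = 534 K.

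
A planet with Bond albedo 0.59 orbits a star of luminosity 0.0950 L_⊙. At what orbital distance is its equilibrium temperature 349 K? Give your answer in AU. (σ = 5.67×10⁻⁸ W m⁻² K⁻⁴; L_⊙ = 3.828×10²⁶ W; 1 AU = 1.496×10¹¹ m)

d ≈ 0.126 AU

L = 0.0950 × 3.828×10²⁶ = 3.64×10²⁵ W.
From T_eq⁴ = L(1−A)/(16πσd²): d = √[L(1−A)/(16πσT_eq⁴)].
d = √[3.64×10²⁵ × 0.41 / (16π × 5.67×10⁻⁸ × (349)⁴)] = 1.88×10¹⁰ m = 0.126 AU.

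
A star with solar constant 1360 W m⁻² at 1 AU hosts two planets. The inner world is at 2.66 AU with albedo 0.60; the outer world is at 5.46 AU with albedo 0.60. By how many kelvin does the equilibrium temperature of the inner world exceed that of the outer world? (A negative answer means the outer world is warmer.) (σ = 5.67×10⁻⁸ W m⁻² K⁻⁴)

T_eq = [S₀(1−A)/(4σd²)]^(1/4), so T ∝ (1−A)^(1/4) / √d.
T₁ = [1360×0.40/(4×5.67×10⁻⁸×2.66²)]^(1/4) = 135.69 K.
T₂ = [1360×0.40/(4×5.67×10⁻⁸×5.46²)]^(1/4) = 94.71 K.

ΔT ≈ 41.0 K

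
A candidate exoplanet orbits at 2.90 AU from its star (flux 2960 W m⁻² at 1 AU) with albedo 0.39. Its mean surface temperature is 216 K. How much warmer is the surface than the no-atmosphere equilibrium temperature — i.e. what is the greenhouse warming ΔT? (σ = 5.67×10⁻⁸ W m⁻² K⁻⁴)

S = 2960/2.90² = 352.0 W m⁻².
T_eq = [S(1−A)/(4σ)]^(1/4) = [352.0×0.61/(4×5.67×10⁻⁸)]^(1/4) = 175.4 K.
ΔT = T_surf − T_eq = 216 − 175.4.

ΔT ≈ 40.6 K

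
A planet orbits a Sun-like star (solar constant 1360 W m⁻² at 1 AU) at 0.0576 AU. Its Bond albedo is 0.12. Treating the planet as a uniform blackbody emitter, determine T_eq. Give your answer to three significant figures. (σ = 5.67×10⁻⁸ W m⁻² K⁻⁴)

Flux at 0.0576 AU: S = 1360/0.0576² = 4.10×10⁵ W m⁻².
Energy balance: absorbed = emitted ⇒ πR²·S(1−A) = 4πR²·σT_eq⁴, so T_eq⁴ = S(1−A)/(4σ).
T_eq = [4.10×10⁵ × 0.88 / (4 × 5.67×10⁻⁸)]^(1/4) = (1.59×10¹²)^(1/4) = 1120 K.

T_eq ≈ 1120 K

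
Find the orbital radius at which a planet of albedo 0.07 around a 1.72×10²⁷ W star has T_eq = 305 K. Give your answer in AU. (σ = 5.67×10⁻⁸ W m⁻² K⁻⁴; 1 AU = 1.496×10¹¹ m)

From T_eq⁴ = L(1−A)/(16πσd²): d = √[L(1−A)/(16πσT_eq⁴)].
d = √[1.72×10²⁷ × 0.93 / (16π × 5.67×10⁻⁸ × (305)⁴)] = 2.55×10¹¹ m = 1.70 AU.

d ≈ 1.70 AU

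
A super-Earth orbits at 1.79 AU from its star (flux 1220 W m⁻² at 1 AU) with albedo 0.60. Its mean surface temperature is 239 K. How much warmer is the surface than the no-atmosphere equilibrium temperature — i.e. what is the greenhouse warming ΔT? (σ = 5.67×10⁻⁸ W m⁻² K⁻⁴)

S = 1220/1.79² = 380.8 W m⁻².
T_eq = [S(1−A)/(4σ)]^(1/4) = [380.8×0.40/(4×5.67×10⁻⁸)]^(1/4) = 161.0 K.
ΔT = T_surf − T_eq = 239 − 161.0.

ΔT ≈ 78.0 K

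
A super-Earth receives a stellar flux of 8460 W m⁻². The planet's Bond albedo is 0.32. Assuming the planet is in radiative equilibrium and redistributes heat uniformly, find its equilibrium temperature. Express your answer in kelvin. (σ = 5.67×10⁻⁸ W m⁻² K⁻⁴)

Energy balance: absorbed = emitted ⇒ πR²·S(1−A) = 4πR²·σT_eq⁴, so T_eq⁴ = S(1−A)/(4σ).
T_eq = [8460 × 0.68 / (4 × 5.67×10⁻⁸)]^(1/4) = (2.54×10¹⁰)^(1/4) = 399 K.

T_eq ≈ 399 K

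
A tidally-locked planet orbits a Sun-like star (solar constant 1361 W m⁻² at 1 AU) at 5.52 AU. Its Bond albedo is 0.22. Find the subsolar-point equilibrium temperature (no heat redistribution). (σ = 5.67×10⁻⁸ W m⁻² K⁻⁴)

T_ss ≈ 157 K

Flux at 5.52 AU: S = 1361/5.52² = 44.7 W m⁻².
At the subsolar point the surface absorbs S(1−A) and emits σT⁴ per unit area — no factor of 4, since only the local patch is in balance.
T = [44.7 × 0.78 / 5.67×10⁻⁸]^(1/4) = (6.14×10⁸)^(1/4) = 157 K.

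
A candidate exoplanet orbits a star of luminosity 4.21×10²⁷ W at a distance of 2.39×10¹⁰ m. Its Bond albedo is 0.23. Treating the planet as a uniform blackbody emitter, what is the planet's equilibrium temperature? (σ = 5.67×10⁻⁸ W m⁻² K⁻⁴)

Flux: S = L/(4πd²) = 4.21×10²⁷/(4π×(2.39×10¹⁰)²) = 5.87×10⁵ W m⁻².
Energy balance: absorbed = emitted ⇒ πR²·S(1−A) = 4πR²·σT_eq⁴, so T_eq⁴ = S(1−A)/(4σ).
T_eq = [5.87×10⁵ × 0.77 / (4 × 5.67×10⁻⁸)]^(1/4) = (1.99×10¹²)^(1/4) = 1190 K.

T_eq ≈ 1190 K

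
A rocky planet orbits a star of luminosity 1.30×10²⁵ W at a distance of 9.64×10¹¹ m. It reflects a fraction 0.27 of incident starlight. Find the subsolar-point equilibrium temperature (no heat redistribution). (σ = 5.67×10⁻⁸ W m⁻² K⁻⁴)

T_ss ≈ 61.5 K

Flux: S = L/(4πd²) = 1.30×10²⁵/(4π×(9.64×10¹¹)²) = 1.11 W m⁻².
At the subsolar point the surface absorbs S(1−A) and emits σT⁴ per unit area — no factor of 4, since only the local patch is in balance.
T = [1.11 × 0.73 / 5.67×10⁻⁸]^(1/4) = (1.43×10⁷)^(1/4) = 61.5 K.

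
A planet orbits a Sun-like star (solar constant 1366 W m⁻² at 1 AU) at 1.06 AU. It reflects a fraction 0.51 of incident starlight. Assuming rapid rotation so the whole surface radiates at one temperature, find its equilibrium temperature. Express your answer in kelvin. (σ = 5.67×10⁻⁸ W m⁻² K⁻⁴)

Flux at 1.06 AU: S = 1366/1.06² = 1220 W m⁻².
Energy balance: absorbed = emitted ⇒ πR²·S(1−A) = 4πR²·σT_eq⁴, so T_eq⁴ = S(1−A)/(4σ).
T_eq = [1220 × 0.49 / (4 × 5.67×10⁻⁸)]^(1/4) = (2.63×10⁹)^(1/4) = 226 K.

T_eq ≈ 226 K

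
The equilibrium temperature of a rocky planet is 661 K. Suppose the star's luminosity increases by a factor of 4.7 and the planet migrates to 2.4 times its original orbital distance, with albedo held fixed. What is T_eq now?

T_eq ≈ 628 K

T_eq ∝ L^(1/4) · d^(−1/2).
T′ = 661 × 4.7^(1/4) / 2.4^(1/2) = 628 K.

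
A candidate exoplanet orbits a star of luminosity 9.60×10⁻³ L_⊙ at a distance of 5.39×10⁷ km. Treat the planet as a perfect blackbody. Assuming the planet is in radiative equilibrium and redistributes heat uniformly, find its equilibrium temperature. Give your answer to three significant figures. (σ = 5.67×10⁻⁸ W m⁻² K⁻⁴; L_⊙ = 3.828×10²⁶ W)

T_eq ≈ 145 K

d = 5.39×10⁷ km = 5.39×10¹⁰ m.
L = 9.60×10⁻³ × 3.828×10²⁶ = 3.67×10²⁴ W.
Flux: S = L/(4πd²) = 3.67×10²⁴/(4π×(5.39×10¹⁰)²) = 101 W m⁻².
Energy balance: absorbed = emitted ⇒ πR²·S(1−A) = 4πR²·σT_eq⁴, so T_eq⁴ = S(1−A)/(4σ).
T_eq = [101 × 1.00 / (4 × 5.67×10⁻⁸)]^(1/4) = (4.44×10⁸)^(1/4) = 145 K.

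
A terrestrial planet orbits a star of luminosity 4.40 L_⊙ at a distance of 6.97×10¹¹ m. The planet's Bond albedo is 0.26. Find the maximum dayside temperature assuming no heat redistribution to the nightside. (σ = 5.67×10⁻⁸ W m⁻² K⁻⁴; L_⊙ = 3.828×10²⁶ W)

T_ss ≈ 245 K

L = 4.40 × 3.828×10²⁶ = 1.68×10²⁷ W.
Flux: S = L/(4πd²) = 1.68×10²⁷/(4π×(6.97×10¹¹)²) = 276 W m⁻².
With no redistribution each surface element balances locally: S(1−A) = σT⁴.
T = [276 × 0.74 / 5.67×10⁻⁸]^(1/4) = (3.60×10⁹)^(1/4) = 245 K.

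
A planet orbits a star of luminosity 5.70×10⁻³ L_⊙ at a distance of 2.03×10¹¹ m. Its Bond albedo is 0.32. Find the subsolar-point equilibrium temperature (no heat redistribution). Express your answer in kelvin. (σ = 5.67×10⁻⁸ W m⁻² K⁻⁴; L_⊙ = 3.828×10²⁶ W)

T_ss ≈ 84.3 K

L = 5.70×10⁻³ × 3.828×10²⁶ = 2.18×10²⁴ W.
Flux: S = L/(4πd²) = 2.18×10²⁴/(4π×(2.03×10¹¹)²) = 4.21 W m⁻².
At the subsolar point the surface absorbs S(1−A) and emits σT⁴ per unit area — no factor of 4, since only the local patch is in balance.
T = [4.21 × 0.68 / 5.67×10⁻⁸]^(1/4) = (5.05×10⁷)^(1/4) = 84.3 K.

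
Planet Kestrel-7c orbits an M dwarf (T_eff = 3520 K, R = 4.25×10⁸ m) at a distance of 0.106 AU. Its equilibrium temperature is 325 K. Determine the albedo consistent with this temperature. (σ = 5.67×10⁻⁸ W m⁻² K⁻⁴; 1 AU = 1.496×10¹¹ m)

A ≈ 0.60

d = 0.106 AU = 1.59×10¹⁰ m.
L = 4πR_⋆²σT_⋆⁴ = 4π(4.25×10⁸)² × 5.67×10⁻⁸ × (3520)⁴ = 1.98×10²⁵ W.
S = L/(4πd²) = 6250 W m⁻².
From T_eq⁴ = S(1−A)/(4σ): 1−A = 4σT_eq⁴/S.
1−A = 4 × 5.67×10⁻⁸ × (325)⁴ / 6250 = 0.405.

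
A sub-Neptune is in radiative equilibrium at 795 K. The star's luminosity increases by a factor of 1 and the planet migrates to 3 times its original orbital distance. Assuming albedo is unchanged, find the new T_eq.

T_eq ≈ 459 K

T_eq ∝ L^(1/4) · d^(−1/2).
T′ = 795 × 1^(1/4) / 3^(1/2) = 459 K.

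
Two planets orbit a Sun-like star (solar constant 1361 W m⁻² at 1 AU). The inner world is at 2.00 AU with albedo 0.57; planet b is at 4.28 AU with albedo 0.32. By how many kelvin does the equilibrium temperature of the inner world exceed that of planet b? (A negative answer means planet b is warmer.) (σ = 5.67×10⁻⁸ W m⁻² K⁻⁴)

T_eq = [S₀(1−A)/(4σd²)]^(1/4), so T ∝ (1−A)^(1/4) / √d.
T₁ = [1361×0.43/(4×5.67×10⁻⁸×2.00²)]^(1/4) = 159.37 K.
T₂ = [1361×0.68/(4×5.67×10⁻⁸×4.28²)]^(1/4) = 122.17 K.

ΔT ≈ 37.2 K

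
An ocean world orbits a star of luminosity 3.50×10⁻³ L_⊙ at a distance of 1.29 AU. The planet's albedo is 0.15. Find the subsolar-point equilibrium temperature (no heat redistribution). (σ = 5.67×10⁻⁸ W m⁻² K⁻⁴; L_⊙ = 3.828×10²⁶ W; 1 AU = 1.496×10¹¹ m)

d = 1.29 AU = 1.93×10¹¹ m.
L = 3.50×10⁻³ × 3.828×10²⁶ = 1.34×10²⁴ W.
Flux: S = L/(4πd²) = 1.34×10²⁴/(4π×(1.93×10¹¹)²) = 2.86 W m⁻².
At the subsolar point the surface absorbs S(1−A) and emits σT⁴ per unit area — no factor of 4, since only the local patch is in balance.
T = [2.86 × 0.85 / 5.67×10⁻⁸]^(1/4) = (4.29×10⁷)^(1/4) = 80.9 K.

T_ss ≈ 80.9 K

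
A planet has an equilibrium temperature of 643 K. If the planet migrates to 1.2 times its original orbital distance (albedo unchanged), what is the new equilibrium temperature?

T_eq ≈ 587 K

T_eq ∝ L^(1/4) · d^(−1/2).
T′ = 643 / 1.2^(1/2) = 587 K.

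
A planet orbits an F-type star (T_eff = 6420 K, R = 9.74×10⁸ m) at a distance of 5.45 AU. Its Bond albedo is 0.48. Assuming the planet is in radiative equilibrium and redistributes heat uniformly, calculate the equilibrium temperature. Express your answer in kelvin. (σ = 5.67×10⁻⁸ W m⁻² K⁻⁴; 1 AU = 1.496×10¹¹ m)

d = 5.45 AU = 8.15×10¹¹ m.
L = 4πR_⋆²σT_⋆⁴ = 4π(9.74×10⁸)² × 5.67×10⁻⁸ × (6420)⁴ = 1.15×10²⁷ W.
S = L/(4πd²) = 137 W m⁻².
Energy balance: absorbed = emitted ⇒ πR²·S(1−A) = 4πR²·σT_eq⁴, so T_eq⁴ = S(1−A)/(4σ).
T_eq = [137 × 0.52 / (4 × 5.67×10⁻⁸)]^(1/4) = (3.15×10⁸)^(1/4) = 133 K.

T_eq ≈ 133 K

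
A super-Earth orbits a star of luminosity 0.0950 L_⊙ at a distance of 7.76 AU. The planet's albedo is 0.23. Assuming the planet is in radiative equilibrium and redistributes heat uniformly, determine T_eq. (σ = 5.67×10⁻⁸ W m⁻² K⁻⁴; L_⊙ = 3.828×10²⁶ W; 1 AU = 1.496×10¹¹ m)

T_eq ≈ 52.0 K

d = 7.76 AU = 1.16×10¹² m.
L = 0.0950 × 3.828×10²⁶ = 3.64×10²⁵ W.
Flux: S = L/(4πd²) = 3.64×10²⁵/(4π×(1.16×10¹²)²) = 2.15 W m⁻².
Energy balance: absorbed = emitted ⇒ πR²·S(1−A) = 4πR²·σT_eq⁴, so T_eq⁴ = S(1−A)/(4σ).
T_eq = [2.15 × 0.77 / (4 × 5.67×10⁻⁸)]^(1/4) = (7.29×10⁶)^(1/4) = 52.0 K.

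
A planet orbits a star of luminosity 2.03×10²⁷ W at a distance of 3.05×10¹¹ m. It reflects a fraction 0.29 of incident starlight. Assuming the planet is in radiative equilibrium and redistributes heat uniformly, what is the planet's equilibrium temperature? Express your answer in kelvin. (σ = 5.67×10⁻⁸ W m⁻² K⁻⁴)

Flux: S = L/(4πd²) = 2.03×10²⁷/(4π×(3.05×10¹¹)²) = 1740 W m⁻².
Energy balance: absorbed = emitted ⇒ πR²·S(1−A) = 4πR²·σT_eq⁴, so T_eq⁴ = S(1−A)/(4σ).
T_eq = [1740 × 0.71 / (4 × 5.67×10⁻⁸)]^(1/4) = (5.44×10⁹)^(1/4) = 272 K.

T_eq ≈ 272 K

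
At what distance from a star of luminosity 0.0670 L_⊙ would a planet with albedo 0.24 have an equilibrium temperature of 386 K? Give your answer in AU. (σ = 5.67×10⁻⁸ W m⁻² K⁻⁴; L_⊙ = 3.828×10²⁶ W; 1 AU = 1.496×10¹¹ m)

d ≈ 0.117 AU

L = 0.0670 × 3.828×10²⁶ = 2.56×10²⁵ W.
From T_eq⁴ = L(1−A)/(16πσd²): d = √[L(1−A)/(16πσT_eq⁴)].
d = √[2.56×10²⁵ × 0.76 / (16π × 5.67×10⁻⁸ × (386)⁴)] = 1.76×10¹⁰ m = 0.117 AU.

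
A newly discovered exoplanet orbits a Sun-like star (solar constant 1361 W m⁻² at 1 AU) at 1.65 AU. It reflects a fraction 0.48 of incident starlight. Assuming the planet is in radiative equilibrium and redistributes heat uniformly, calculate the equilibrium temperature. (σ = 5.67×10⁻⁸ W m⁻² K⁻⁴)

Flux at 1.65 AU: S = 1361/1.65² = 500 W m⁻².
Energy balance: absorbed = emitted ⇒ πR²·S(1−A) = 4πR²·σT_eq⁴, so T_eq⁴ = S(1−A)/(4σ).
T_eq = [500 × 0.52 / (4 × 5.67×10⁻⁸)]^(1/4) = (1.15×10⁹)^(1/4) = 184 K.

T_eq ≈ 184 K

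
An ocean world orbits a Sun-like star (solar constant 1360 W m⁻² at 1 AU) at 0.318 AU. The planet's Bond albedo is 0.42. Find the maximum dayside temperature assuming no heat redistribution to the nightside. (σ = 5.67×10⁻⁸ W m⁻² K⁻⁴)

Flux at 0.318 AU: S = 1360/0.318² = 1.34×10⁴ W m⁻².
With no redistribution each surface element balances locally: S(1−A) = σT⁴.
T = [1.34×10⁴ × 0.58 / 5.67×10⁻⁸]^(1/4) = (1.38×10¹¹)^(1/4) = 609 K.

T_ss ≈ 609 K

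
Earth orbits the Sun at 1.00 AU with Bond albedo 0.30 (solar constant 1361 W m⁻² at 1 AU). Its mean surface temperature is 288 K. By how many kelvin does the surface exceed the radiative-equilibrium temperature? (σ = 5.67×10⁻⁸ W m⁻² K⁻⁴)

S = 1361/1.00² = 1361 W m⁻².
T_eq = [S(1−A)/(4σ)]^(1/4) = [1361×0.70/(4×5.67×10⁻⁸)]^(1/4) = 254.6 K.
ΔT = T_surf − T_eq = 288 − 254.6.

ΔT ≈ 33.4 K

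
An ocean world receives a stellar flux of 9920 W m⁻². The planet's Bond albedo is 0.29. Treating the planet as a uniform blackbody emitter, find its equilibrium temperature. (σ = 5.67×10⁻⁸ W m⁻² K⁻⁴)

Energy balance: absorbed = emitted ⇒ πR²·S(1−A) = 4πR²·σT_eq⁴, so T_eq⁴ = S(1−A)/(4σ).
T_eq = [9920 × 0.71 / (4 × 5.67×10⁻⁸)]^(1/4) = (3.11×10¹⁰)^(1/4) = 420 K.

T_eq ≈ 420 K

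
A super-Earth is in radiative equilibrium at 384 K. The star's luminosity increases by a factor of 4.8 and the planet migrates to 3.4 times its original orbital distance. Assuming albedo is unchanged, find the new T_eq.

T_eq ∝ L^(1/4) · d^(−1/2).
T′ = 384 × 4.8^(1/4) / 3.4^(1/2) = 308 K.

T_eq ≈ 308 K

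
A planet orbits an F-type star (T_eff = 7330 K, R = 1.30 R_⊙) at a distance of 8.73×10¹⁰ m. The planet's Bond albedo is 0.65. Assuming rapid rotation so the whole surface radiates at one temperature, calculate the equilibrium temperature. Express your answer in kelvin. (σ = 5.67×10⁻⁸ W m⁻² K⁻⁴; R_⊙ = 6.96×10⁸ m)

T_eq ≈ 406 K

R_⋆ = 1.30 × 6.96×10⁸ = 9.05×10⁸ m.
L = 4πR_⋆²σT_⋆⁴ = 4π(9.05×10⁸)² × 5.67×10⁻⁸ × (7330)⁴ = 1.68×10²⁷ W.
S = L/(4πd²) = 1.76×10⁴ W m⁻².
Energy balance: absorbed = emitted ⇒ πR²·S(1−A) = 4πR²·σT_eq⁴, so T_eq⁴ = S(1−A)/(4σ).
T_eq = [1.76×10⁴ × 0.35 / (4 × 5.67×10⁻⁸)]^(1/4) = (2.71×10¹⁰)^(1/4) = 406 K.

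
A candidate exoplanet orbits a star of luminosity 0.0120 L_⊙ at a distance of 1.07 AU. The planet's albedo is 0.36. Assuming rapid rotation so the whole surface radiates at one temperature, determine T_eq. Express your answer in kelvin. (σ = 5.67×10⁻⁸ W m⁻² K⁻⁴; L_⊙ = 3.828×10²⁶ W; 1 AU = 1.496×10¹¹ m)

T_eq ≈ 79.7 K

d = 1.07 AU = 1.60×10¹¹ m.
L = 0.0120 × 3.828×10²⁶ = 4.59×10²⁴ W.
Flux: S = L/(4πd²) = 4.59×10²⁴/(4π×(1.60×10¹¹)²) = 14.3 W m⁻².
Energy balance: absorbed = emitted ⇒ πR²·S(1−A) = 4πR²·σT_eq⁴, so T_eq⁴ = S(1−A)/(4σ).
T_eq = [14.3 × 0.64 / (4 × 5.67×10⁻⁸)]^(1/4) = (4.03×10⁷)^(1/4) = 79.7 K.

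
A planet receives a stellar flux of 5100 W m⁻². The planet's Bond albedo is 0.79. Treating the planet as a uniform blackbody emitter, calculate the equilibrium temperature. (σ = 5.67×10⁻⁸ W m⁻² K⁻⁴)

T_eq ≈ 262 K

Energy balance: absorbed = emitted ⇒ πR²·S(1−A) = 4πR²·σT_eq⁴, so T_eq⁴ = S(1−A)/(4σ).
T_eq = [5100 × 0.21 / (4 × 5.67×10⁻⁸)]^(1/4) = (4.72×10⁹)^(1/4) = 262 K.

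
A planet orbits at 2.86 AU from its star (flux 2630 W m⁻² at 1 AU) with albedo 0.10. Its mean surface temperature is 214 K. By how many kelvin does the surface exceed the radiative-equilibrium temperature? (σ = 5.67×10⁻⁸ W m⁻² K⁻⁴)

S = 2630/2.86² = 321.5 W m⁻².
T_eq = [S(1−A)/(4σ)]^(1/4) = [321.5×0.90/(4×5.67×10⁻⁸)]^(1/4) = 189.0 K.
ΔT = T_surf − T_eq = 214 − 189.0.

ΔT ≈ 25.0 K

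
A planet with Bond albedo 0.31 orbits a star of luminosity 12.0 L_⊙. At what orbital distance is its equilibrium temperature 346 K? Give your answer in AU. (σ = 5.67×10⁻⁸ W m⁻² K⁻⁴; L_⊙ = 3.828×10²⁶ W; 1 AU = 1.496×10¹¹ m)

L = 12.0 × 3.828×10²⁶ = 4.59×10²⁷ W.
From T_eq⁴ = L(1−A)/(16πσd²): d = √[L(1−A)/(16πσT_eq⁴)].
d = √[4.59×10²⁷ × 0.69 / (16π × 5.67×10⁻⁸ × (346)⁴)] = 2.79×10¹¹ m = 1.86 AU.

d ≈ 1.86 AU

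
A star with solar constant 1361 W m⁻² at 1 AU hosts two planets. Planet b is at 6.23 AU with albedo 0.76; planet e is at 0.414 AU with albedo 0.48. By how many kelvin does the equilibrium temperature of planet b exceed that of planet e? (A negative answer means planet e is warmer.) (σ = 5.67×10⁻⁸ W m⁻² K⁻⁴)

ΔT ≈ -289.3 K

T_eq = [S₀(1−A)/(4σd²)]^(1/4), so T ∝ (1−A)^(1/4) / √d.
T₁ = [1361×0.24/(4×5.67×10⁻⁸×6.23²)]^(1/4) = 78.05 K.
T₂ = [1361×0.52/(4×5.67×10⁻⁸×0.414²)]^(1/4) = 367.33 K.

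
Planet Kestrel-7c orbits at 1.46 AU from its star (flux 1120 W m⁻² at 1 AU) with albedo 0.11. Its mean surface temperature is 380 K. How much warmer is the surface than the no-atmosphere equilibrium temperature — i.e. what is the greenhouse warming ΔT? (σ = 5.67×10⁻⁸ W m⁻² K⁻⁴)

S = 1120/1.46² = 525.4 W m⁻².
T_eq = [S(1−A)/(4σ)]^(1/4) = [525.4×0.89/(4×5.67×10⁻⁸)]^(1/4) = 213.1 K.
ΔT = T_surf − T_eq = 380 − 213.1.

ΔT ≈ 166.9 K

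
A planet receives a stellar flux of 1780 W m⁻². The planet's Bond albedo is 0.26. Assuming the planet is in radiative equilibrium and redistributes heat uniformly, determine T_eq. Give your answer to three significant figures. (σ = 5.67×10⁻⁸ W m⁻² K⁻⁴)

Energy balance: absorbed = emitted ⇒ πR²·S(1−A) = 4πR²·σT_eq⁴, so T_eq⁴ = S(1−A)/(4σ).
T_eq = [1780 × 0.74 / (4 × 5.67×10⁻⁸)]^(1/4) = (5.81×10⁹)^(1/4) = 276 K.

T_eq ≈ 276 K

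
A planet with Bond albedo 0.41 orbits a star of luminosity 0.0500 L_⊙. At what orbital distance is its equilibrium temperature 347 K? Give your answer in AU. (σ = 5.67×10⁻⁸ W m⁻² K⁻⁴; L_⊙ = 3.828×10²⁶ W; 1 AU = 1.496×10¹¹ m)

L = 0.0500 × 3.828×10²⁶ = 1.91×10²⁵ W.
From T_eq⁴ = L(1−A)/(16πσd²): d = √[L(1−A)/(16πσT_eq⁴)].
d = √[1.91×10²⁵ × 0.59 / (16π × 5.67×10⁻⁸ × (347)⁴)] = 1.65×10¹⁰ m = 0.111 AU.

d ≈ 0.111 AU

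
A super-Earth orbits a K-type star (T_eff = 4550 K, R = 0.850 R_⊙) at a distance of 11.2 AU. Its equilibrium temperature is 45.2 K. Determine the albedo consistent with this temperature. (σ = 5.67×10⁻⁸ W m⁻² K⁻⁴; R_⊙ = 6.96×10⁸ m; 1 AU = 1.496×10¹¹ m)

A ≈ 0.69

R_⋆ = 0.850 × 6.96×10⁸ = 5.92×10⁸ m.
d = 11.2 AU = 1.68×10¹² m.
L = 4πR_⋆²σT_⋆⁴ = 4π(5.92×10⁸)² × 5.67×10⁻⁸ × (4550)⁴ = 1.07×10²⁶ W.
S = L/(4πd²) = 3.03 W m⁻².
From T_eq⁴ = S(1−A)/(4σ): 1−A = 4σT_eq⁴/S.
1−A = 4 × 5.67×10⁻⁸ × (45.2)⁴ / 3.03 = 0.312.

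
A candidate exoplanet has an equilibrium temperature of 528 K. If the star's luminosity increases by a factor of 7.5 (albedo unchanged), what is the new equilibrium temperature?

T_eq ≈ 874 K

T_eq ∝ L^(1/4) · d^(−1/2).
T′ = 528 × 7.5^(1/4) = 874 K.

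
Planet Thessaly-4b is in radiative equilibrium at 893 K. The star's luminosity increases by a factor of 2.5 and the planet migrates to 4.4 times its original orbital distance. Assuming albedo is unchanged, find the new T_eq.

T_eq ≈ 535 K

T_eq ∝ L^(1/4) · d^(−1/2).
T′ = 893 × 2.5^(1/4) / 4.4^(1/2) = 535 K.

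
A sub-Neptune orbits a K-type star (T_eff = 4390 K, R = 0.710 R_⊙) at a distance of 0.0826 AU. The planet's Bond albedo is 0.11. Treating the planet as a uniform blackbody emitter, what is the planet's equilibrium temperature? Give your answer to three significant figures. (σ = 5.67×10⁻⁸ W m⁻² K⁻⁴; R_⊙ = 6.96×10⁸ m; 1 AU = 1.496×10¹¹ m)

T_eq ≈ 603 K

R_⋆ = 0.710 × 6.96×10⁸ = 4.94×10⁸ m.
d = 0.0826 AU = 1.24×10¹⁰ m.
L = 4πR_⋆²σT_⋆⁴ = 4π(4.94×10⁸)² × 5.67×10⁻⁸ × (4390)⁴ = 6.46×10²⁵ W.
S = L/(4πd²) = 3.37×10⁴ W m⁻².
Energy balance: absorbed = emitted ⇒ πR²·S(1−A) = 4πR²·σT_eq⁴, so T_eq⁴ = S(1−A)/(4σ).
T_eq = [3.37×10⁴ × 0.89 / (4 × 5.67×10⁻⁸)]^(1/4) = (1.32×10¹¹)^(1/4) = 603 K.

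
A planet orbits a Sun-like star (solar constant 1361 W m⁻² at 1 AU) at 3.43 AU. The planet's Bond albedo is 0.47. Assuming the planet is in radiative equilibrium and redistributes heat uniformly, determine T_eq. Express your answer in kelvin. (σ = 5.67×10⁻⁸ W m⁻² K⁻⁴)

T_eq ≈ 128 K

Flux at 3.43 AU: S = 1361/3.43² = 116 W m⁻².
Energy balance: absorbed = emitted ⇒ πR²·S(1−A) = 4πR²·σT_eq⁴, so T_eq⁴ = S(1−A)/(4σ).
T_eq = [116 × 0.53 / (4 × 5.67×10⁻⁸)]^(1/4) = (2.70×10⁸)^(1/4) = 128 K.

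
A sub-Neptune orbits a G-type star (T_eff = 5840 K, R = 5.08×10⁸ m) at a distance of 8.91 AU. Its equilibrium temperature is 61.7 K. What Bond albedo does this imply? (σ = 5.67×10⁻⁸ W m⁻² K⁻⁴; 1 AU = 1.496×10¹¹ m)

d = 8.91 AU = 1.33×10¹² m.
L = 4πR_⋆²σT_⋆⁴ = 4π(5.08×10⁸)² × 5.67×10⁻⁸ × (5840)⁴ = 2.14×10²⁶ W.
S = L/(4πd²) = 9.58 W m⁻².
From T_eq⁴ = S(1−A)/(4σ): 1−A = 4σT_eq⁴/S.
1−A = 4 × 5.67×10⁻⁸ × (61.7)⁴ / 9.58 = 0.343.

A ≈ 0.66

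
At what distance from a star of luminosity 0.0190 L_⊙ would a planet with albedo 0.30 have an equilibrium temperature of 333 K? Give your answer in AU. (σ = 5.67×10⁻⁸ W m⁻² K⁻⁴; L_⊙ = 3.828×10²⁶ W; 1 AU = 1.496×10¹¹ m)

L = 0.0190 × 3.828×10²⁶ = 7.27×10²⁴ W.
From T_eq⁴ = L(1−A)/(16πσd²): d = √[L(1−A)/(16πσT_eq⁴)].
d = √[7.27×10²⁴ × 0.70 / (16π × 5.67×10⁻⁸ × (333)⁴)] = 1.21×10¹⁰ m = 0.0806 AU.

d ≈ 0.0806 AU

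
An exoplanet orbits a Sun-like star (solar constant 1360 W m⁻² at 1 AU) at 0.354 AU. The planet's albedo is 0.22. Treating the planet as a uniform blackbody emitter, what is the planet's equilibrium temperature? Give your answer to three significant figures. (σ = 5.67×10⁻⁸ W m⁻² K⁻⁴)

Flux at 0.354 AU: S = 1360/0.354² = 1.09×10⁴ W m⁻².
Energy balance: absorbed = emitted ⇒ πR²·S(1−A) = 4πR²·σT_eq⁴, so T_eq⁴ = S(1−A)/(4σ).
T_eq = [1.09×10⁴ × 0.78 / (4 × 5.67×10⁻⁸)]^(1/4) = (3.73×10¹⁰)^(1/4) = 440 K.

T_eq ≈ 440 K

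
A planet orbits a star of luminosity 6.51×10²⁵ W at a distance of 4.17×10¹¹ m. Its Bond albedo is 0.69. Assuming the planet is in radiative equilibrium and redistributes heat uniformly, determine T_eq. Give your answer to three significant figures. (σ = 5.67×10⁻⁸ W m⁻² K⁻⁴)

T_eq ≈ 79.9 K

Flux: S = L/(4πd²) = 6.51×10²⁵/(4π×(4.17×10¹¹)²) = 29.8 W m⁻².
Energy balance: absorbed = emitted ⇒ πR²·S(1−A) = 4πR²·σT_eq⁴, so T_eq⁴ = S(1−A)/(4σ).
T_eq = [29.8 × 0.31 / (4 × 5.67×10⁻⁸)]^(1/4) = (4.07×10⁷)^(1/4) = 79.9 K.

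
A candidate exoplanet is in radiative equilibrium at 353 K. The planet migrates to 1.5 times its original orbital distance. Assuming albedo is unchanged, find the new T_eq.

T_eq ≈ 288 K

T_eq ∝ L^(1/4) · d^(−1/2).
T′ = 353 / 1.5^(1/2) = 288 K.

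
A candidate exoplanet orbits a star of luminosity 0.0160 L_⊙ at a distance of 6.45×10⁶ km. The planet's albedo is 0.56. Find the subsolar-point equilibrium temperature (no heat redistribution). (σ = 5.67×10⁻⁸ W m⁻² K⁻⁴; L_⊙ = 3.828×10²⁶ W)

T_ss ≈ 549 K

d = 6.45×10⁶ km = 6.45×10⁹ m.
L = 0.0160 × 3.828×10²⁶ = 6.12×10²⁴ W.
Flux: S = L/(4πd²) = 6.12×10²⁴/(4π×(6.45×10⁹)²) = 1.17×10⁴ W m⁻².
At the subsolar point the surface absorbs S(1−A) and emits σT⁴ per unit area — no factor of 4, since only the local patch is in balance.
T = [1.17×10⁴ × 0.44 / 5.67×10⁻⁸]^(1/4) = (9.09×10¹⁰)^(1/4) = 549 K.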